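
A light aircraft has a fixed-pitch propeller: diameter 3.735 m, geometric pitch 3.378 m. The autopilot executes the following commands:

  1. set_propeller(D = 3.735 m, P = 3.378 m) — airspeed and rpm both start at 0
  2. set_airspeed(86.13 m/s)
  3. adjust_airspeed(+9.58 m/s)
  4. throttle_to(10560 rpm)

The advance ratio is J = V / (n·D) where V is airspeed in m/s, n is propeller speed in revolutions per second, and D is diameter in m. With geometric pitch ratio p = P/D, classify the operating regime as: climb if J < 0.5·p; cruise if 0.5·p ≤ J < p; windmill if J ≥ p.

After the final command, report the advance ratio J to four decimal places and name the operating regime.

J = 0.1456, regime = climb

set_propeller: D = 3.735 m, P = 3.378 m (p = P/D = 0.904418); state ← (V=0, rpm=0)
set_airspeed(86.13): V ← 86.13 m/s
adjust_airspeed(+9.58): V ← 86.13 +9.58 = 95.71 m/s
throttle_to(10560): rpm ← 10560
final state: V = 95.71 m/s, rpm = 10560 → n = rpm/60 = 176.000000 rev/s
J = V / (n·D) = 95.71 / (176.000000 × 3.735) = 0.145598
regime bands: climb J<0.4522 | cruise [0.4522, 0.9044) | windmill J≥0.9044
J = 0.1456 → climb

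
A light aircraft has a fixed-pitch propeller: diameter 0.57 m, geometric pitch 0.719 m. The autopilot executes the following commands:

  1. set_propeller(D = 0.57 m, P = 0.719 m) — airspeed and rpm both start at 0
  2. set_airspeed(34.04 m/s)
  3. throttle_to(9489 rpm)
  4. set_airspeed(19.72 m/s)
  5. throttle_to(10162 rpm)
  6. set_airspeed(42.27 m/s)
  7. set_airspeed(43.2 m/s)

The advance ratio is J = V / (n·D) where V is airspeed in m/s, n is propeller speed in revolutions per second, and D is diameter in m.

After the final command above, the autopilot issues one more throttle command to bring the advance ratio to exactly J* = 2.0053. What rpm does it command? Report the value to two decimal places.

rpm = 2267.67

set_propeller: D = 0.57 m, P = 0.719 m (p = P/D = 1.261404); state ← (V=0, rpm=0)
set_airspeed(34.04): V ← 34.04 m/s
throttle_to(9489): rpm ← 9489
set_airspeed(19.72): V ← 19.72 m/s
throttle_to(10162): rpm ← 10162
set_airspeed(42.27): V ← 42.27 m/s
set_airspeed(43.2): V ← 43.2 m/s
final state: V = 43.2 m/s, rpm = 10162 → n = rpm/60 = 169.366667 rev/s
target J* = 2.0053; solve J* = V/(n·D) for n: n = V/(J*·D) = 43.2/(2.0053 × 0.57) = 37.794581 rev/s
rpm = 60·n = 2267.674872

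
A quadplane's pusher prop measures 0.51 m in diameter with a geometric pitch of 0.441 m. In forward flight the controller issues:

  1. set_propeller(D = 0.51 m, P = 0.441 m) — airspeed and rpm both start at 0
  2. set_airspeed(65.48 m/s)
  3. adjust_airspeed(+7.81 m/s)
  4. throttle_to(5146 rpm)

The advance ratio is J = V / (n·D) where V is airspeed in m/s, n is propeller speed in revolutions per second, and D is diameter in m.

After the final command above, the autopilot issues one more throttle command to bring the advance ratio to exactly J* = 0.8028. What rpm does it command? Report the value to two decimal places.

set_propeller: D = 0.51 m, P = 0.441 m (p = P/D = 0.864706); state ← (V=0, rpm=0)
set_airspeed(65.48): V ← 65.48 m/s
adjust_airspeed(+7.81): V ← 65.48 +7.81 = 73.29 m/s
throttle_to(5146): rpm ← 5146
final state: V = 73.29 m/s, rpm = 5146 → n = rpm/60 = 85.766667 rev/s
target J* = 0.8028; solve J* = V/(n·D) for n: n = V/(J*·D) = 73.29/(0.8028 × 0.51) = 179.005833 rev/s
rpm = 60·n = 10740.349952

rpm = 10740.35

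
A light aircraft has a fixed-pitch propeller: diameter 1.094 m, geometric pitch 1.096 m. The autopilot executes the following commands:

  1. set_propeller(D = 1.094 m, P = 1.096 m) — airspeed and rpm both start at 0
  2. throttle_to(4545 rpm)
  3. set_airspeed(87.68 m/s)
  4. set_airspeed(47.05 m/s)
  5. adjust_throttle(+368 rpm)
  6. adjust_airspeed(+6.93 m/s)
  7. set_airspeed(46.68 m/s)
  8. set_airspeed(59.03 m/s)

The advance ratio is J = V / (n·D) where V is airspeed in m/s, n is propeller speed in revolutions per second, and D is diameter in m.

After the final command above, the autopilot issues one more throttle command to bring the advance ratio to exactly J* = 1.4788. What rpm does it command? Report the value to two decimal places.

set_propeller: D = 1.094 m, P = 1.096 m (p = P/D = 1.001828); state ← (V=0, rpm=0)
throttle_to(4545): rpm ← 4545
set_airspeed(87.68): V ← 87.68 m/s
set_airspeed(47.05): V ← 47.05 m/s
adjust_throttle(+368): rpm ← 4545 +368 = 4913
adjust_airspeed(+6.93): V ← 47.05 +6.93 = 53.98 m/s
set_airspeed(46.68): V ← 46.68 m/s
set_airspeed(59.03): V ← 59.03 m/s
final state: V = 59.03 m/s, rpm = 4913 → n = rpm/60 = 81.883333 rev/s
target J* = 1.4788; solve J* = V/(n·D) for n: n = V/(J*·D) = 59.03/(1.4788 × 1.094) = 36.487661 rev/s
rpm = 60·n = 2189.259635

rpm = 2189.26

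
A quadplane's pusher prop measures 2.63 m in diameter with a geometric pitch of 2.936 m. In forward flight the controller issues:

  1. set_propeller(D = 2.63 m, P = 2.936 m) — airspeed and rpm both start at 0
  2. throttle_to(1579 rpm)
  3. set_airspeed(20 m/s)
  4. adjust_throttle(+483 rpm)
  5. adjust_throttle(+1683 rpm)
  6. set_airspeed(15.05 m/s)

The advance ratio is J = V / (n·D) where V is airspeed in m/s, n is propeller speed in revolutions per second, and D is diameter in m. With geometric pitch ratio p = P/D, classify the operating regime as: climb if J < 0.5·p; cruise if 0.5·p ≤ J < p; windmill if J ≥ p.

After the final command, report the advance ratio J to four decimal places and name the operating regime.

set_propeller: D = 2.63 m, P = 2.936 m (p = P/D = 1.116350); state ← (V=0, rpm=0)
throttle_to(1579): rpm ← 1579
set_airspeed(20): V ← 20 m/s
adjust_throttle(+483): rpm ← 1579 +483 = 2062
adjust_throttle(+1683): rpm ← 2062 +1683 = 3745
set_airspeed(15.05): V ← 15.05 m/s
final state: V = 15.05 m/s, rpm = 3745 → n = rpm/60 = 62.416667 rev/s
J = V / (n·D) = 15.05 / (62.416667 × 2.63) = 0.091681
regime bands: climb J<0.5582 | cruise [0.5582, 1.1163) | windmill J≥1.1163
J = 0.0917 → climb

J = 0.0917, regime = climb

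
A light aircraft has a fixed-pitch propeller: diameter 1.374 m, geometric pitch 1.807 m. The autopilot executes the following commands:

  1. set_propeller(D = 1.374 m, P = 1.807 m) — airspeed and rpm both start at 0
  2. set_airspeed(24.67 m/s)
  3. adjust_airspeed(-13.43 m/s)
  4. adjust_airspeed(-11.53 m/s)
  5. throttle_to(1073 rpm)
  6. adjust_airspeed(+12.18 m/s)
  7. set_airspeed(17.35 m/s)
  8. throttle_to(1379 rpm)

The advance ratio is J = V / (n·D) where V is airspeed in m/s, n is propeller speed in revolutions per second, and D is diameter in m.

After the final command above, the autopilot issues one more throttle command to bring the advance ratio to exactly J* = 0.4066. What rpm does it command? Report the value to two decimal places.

set_propeller: D = 1.374 m, P = 1.807 m (p = P/D = 1.315138); state ← (V=0, rpm=0)
set_airspeed(24.67): V ← 24.67 m/s
adjust_airspeed(-13.43): V ← 24.67 -13.43 = 11.24 m/s
adjust_airspeed(-11.53): V ← 11.24 -11.53 = -0.29 m/s
throttle_to(1073): rpm ← 1073
adjust_airspeed(+12.18): V ← -0.29 +12.18 = 11.89 m/s
set_airspeed(17.35): V ← 17.35 m/s
throttle_to(1379): rpm ← 1379
final state: V = 17.35 m/s, rpm = 1379 → n = rpm/60 = 22.983333 rev/s
target J* = 0.4066; solve J* = V/(n·D) for n: n = V/(J*·D) = 17.35/(0.4066 × 1.374) = 31.055990 rev/s
rpm = 60·n = 1863.359374

rpm = 1863.36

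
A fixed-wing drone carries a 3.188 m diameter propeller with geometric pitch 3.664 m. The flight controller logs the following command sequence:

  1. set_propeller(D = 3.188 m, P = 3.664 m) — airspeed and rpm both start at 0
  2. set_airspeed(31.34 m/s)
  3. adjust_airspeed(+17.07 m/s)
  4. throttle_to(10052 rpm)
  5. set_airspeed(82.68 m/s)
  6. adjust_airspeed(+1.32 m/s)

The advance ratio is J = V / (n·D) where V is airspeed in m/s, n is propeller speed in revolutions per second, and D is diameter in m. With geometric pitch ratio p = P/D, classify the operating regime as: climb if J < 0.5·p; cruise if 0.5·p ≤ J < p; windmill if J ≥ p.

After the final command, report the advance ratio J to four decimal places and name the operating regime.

J = 0.1573, regime = climb

set_propeller: D = 3.188 m, P = 3.664 m (p = P/D = 1.149310); state ← (V=0, rpm=0)
set_airspeed(31.34): V ← 31.34 m/s
adjust_airspeed(+17.07): V ← 31.34 +17.07 = 48.41 m/s
throttle_to(10052): rpm ← 10052
set_airspeed(82.68): V ← 82.68 m/s
adjust_airspeed(+1.32): V ← 82.68 +1.32 = 84 m/s
final state: V = 84 m/s, rpm = 10052 → n = rpm/60 = 167.533333 rev/s
J = V / (n·D) = 84 / (167.533333 × 3.188) = 0.157275
regime bands: climb J<0.5747 | cruise [0.5747, 1.1493) | windmill J≥1.1493
J = 0.1573 → climb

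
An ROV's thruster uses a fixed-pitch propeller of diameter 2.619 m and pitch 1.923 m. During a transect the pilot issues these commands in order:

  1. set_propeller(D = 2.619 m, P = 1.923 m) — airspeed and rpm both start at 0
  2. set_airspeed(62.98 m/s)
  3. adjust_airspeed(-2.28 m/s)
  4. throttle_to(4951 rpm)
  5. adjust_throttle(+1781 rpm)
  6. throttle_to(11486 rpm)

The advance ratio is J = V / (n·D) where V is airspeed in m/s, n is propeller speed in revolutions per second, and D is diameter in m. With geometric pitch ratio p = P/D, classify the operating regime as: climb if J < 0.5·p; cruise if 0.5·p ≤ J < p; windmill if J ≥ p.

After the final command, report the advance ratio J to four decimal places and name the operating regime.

J = 0.1211, regime = climb

set_propeller: D = 2.619 m, P = 1.923 m (p = P/D = 0.734250); state ← (V=0, rpm=0)
set_airspeed(62.98): V ← 62.98 m/s
adjust_airspeed(-2.28): V ← 62.98 -2.28 = 60.7 m/s
throttle_to(4951): rpm ← 4951
adjust_throttle(+1781): rpm ← 4951 +1781 = 6732
throttle_to(11486): rpm ← 11486
final state: V = 60.7 m/s, rpm = 11486 → n = rpm/60 = 191.433333 rev/s
J = V / (n·D) = 60.7 / (191.433333 × 2.619) = 0.121070
regime bands: climb J<0.3671 | cruise [0.3671, 0.7342) | windmill J≥0.7342
J = 0.1211 → climb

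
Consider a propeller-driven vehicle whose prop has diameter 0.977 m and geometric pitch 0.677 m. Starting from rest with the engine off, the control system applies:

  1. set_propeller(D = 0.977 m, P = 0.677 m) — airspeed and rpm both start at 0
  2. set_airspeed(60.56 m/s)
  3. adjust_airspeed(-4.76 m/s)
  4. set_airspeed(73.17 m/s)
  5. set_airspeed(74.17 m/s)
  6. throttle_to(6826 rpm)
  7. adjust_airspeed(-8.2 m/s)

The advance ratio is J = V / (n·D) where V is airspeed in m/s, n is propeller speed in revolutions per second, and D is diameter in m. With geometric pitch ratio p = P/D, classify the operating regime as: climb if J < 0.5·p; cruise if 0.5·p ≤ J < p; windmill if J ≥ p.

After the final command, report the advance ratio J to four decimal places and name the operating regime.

J = 0.5935, regime = cruise

set_propeller: D = 0.977 m, P = 0.677 m (p = P/D = 0.692938); state ← (V=0, rpm=0)
set_airspeed(60.56): V ← 60.56 m/s
adjust_airspeed(-4.76): V ← 60.56 -4.76 = 55.8 m/s
set_airspeed(73.17): V ← 73.17 m/s
set_airspeed(74.17): V ← 74.17 m/s
throttle_to(6826): rpm ← 6826
adjust_airspeed(-8.2): V ← 74.17 -8.2 = 65.97 m/s
final state: V = 65.97 m/s, rpm = 6826 → n = rpm/60 = 113.766667 rev/s
J = V / (n·D) = 65.97 / (113.766667 × 0.977) = 0.593522
regime bands: climb J<0.3465 | cruise [0.3465, 0.6929) | windmill J≥0.6929
J = 0.5935 → cruise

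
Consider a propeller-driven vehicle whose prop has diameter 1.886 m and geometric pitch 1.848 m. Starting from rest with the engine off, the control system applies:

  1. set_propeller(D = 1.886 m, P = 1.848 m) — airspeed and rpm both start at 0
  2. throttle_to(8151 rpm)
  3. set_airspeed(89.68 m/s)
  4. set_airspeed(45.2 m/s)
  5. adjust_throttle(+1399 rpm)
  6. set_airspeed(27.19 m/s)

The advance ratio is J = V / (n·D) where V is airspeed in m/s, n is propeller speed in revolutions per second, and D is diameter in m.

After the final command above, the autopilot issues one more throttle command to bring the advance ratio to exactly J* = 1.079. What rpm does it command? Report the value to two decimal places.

set_propeller: D = 1.886 m, P = 1.848 m (p = P/D = 0.979852); state ← (V=0, rpm=0)
throttle_to(8151): rpm ← 8151
set_airspeed(89.68): V ← 89.68 m/s
set_airspeed(45.2): V ← 45.2 m/s
adjust_throttle(+1399): rpm ← 8151 +1399 = 9550
set_airspeed(27.19): V ← 27.19 m/s
final state: V = 27.19 m/s, rpm = 9550 → n = rpm/60 = 159.166667 rev/s
target J* = 1.079; solve J* = V/(n·D) for n: n = V/(J*·D) = 27.19/(1.079 × 1.886) = 13.361219 rev/s
rpm = 60·n = 801.673125

rpm = 801.67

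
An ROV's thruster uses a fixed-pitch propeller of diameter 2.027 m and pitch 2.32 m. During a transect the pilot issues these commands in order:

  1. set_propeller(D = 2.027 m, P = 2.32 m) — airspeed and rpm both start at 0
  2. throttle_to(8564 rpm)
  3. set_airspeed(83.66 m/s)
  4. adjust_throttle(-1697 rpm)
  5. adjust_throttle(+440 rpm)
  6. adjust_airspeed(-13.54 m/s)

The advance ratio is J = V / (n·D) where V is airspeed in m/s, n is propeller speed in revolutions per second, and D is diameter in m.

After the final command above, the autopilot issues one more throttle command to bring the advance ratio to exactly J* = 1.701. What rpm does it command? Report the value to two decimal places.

set_propeller: D = 2.027 m, P = 2.32 m (p = P/D = 1.144549); state ← (V=0, rpm=0)
throttle_to(8564): rpm ← 8564
set_airspeed(83.66): V ← 83.66 m/s
adjust_throttle(-1697): rpm ← 8564 -1697 = 6867
adjust_throttle(+440): rpm ← 6867 +440 = 7307
adjust_airspeed(-13.54): V ← 83.66 -13.54 = 70.12 m/s
final state: V = 70.12 m/s, rpm = 7307 → n = rpm/60 = 121.783333 rev/s
target J* = 1.701; solve J* = V/(n·D) for n: n = V/(J*·D) = 70.12/(1.701 × 2.027) = 20.336857 rev/s
rpm = 60·n = 1220.211449

rpm = 1220.21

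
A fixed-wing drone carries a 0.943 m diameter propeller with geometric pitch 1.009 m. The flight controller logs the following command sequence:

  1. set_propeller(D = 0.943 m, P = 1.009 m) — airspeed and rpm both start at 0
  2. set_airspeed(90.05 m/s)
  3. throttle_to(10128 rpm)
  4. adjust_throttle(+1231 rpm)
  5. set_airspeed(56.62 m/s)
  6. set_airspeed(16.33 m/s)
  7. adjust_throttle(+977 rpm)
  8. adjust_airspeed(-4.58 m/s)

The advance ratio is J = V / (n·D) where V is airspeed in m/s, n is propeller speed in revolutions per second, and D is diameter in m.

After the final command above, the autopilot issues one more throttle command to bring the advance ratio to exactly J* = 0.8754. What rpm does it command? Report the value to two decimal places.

set_propeller: D = 0.943 m, P = 1.009 m (p = P/D = 1.069989); state ← (V=0, rpm=0)
set_airspeed(90.05): V ← 90.05 m/s
throttle_to(10128): rpm ← 10128
adjust_throttle(+1231): rpm ← 10128 +1231 = 11359
set_airspeed(56.62): V ← 56.62 m/s
set_airspeed(16.33): V ← 16.33 m/s
adjust_throttle(+977): rpm ← 11359 +977 = 12336
adjust_airspeed(-4.58): V ← 16.33 -4.58 = 11.75 m/s
final state: V = 11.75 m/s, rpm = 12336 → n = rpm/60 = 205.600000 rev/s
target J* = 0.8754; solve J* = V/(n·D) for n: n = V/(J*·D) = 11.75/(0.8754 × 0.943) = 14.233760 rev/s
rpm = 60·n = 854.025586

rpm = 854.03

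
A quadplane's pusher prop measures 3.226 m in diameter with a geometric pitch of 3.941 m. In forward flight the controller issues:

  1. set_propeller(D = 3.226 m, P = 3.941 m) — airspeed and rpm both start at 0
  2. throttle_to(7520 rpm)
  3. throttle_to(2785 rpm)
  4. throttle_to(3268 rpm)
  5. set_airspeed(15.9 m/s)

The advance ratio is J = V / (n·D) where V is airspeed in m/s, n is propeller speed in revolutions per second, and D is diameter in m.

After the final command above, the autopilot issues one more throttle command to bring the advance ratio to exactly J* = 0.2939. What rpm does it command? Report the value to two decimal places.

set_propeller: D = 3.226 m, P = 3.941 m (p = P/D = 1.221637); state ← (V=0, rpm=0)
throttle_to(7520): rpm ← 7520
throttle_to(2785): rpm ← 2785
throttle_to(3268): rpm ← 3268
set_airspeed(15.9): V ← 15.9 m/s
final state: V = 15.9 m/s, rpm = 3268 → n = rpm/60 = 54.466667 rev/s
target J* = 0.2939; solve J* = V/(n·D) for n: n = V/(J*·D) = 15.9/(0.2939 × 3.226) = 16.770004 rev/s
rpm = 60·n = 1006.200261

rpm = 1006.20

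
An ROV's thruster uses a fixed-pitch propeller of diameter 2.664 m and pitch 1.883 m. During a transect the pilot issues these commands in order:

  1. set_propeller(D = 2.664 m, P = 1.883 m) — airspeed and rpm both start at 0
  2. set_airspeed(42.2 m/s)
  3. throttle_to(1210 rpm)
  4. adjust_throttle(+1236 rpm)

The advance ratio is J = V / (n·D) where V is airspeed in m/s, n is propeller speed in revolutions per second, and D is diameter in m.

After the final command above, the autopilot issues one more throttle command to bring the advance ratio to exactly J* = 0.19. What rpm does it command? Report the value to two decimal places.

rpm = 5002.37

set_propeller: D = 2.664 m, P = 1.883 m (p = P/D = 0.706832); state ← (V=0, rpm=0)
set_airspeed(42.2): V ← 42.2 m/s
throttle_to(1210): rpm ← 1210
adjust_throttle(+1236): rpm ← 1210 +1236 = 2446
final state: V = 42.2 m/s, rpm = 2446 → n = rpm/60 = 40.766667 rev/s
target J* = 0.19; solve J* = V/(n·D) for n: n = V/(J*·D) = 42.2/(0.19 × 2.664) = 83.372847 rev/s
rpm = 60·n = 5002.370792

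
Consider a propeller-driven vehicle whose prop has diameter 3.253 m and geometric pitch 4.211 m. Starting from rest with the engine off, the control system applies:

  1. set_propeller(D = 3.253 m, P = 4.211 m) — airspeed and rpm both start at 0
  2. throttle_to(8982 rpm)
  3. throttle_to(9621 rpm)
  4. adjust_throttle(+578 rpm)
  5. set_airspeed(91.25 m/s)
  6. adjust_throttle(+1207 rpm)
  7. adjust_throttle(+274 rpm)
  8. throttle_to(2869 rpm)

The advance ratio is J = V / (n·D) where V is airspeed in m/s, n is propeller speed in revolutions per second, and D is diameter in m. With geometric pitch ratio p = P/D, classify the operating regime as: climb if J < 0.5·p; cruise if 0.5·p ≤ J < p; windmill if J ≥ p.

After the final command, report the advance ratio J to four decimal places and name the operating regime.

J = 0.5866, regime = climb

set_propeller: D = 3.253 m, P = 4.211 m (p = P/D = 1.294497); state ← (V=0, rpm=0)
throttle_to(8982): rpm ← 8982
throttle_to(9621): rpm ← 9621
adjust_throttle(+578): rpm ← 9621 +578 = 10199
set_airspeed(91.25): V ← 91.25 m/s
adjust_throttle(+1207): rpm ← 10199 +1207 = 11406
adjust_throttle(+274): rpm ← 11406 +274 = 11680
throttle_to(2869): rpm ← 2869
final state: V = 91.25 m/s, rpm = 2869 → n = rpm/60 = 47.816667 rev/s
J = V / (n·D) = 91.25 / (47.816667 × 3.253) = 0.586637
regime bands: climb J<0.6472 | cruise [0.6472, 1.2945) | windmill J≥1.2945
J = 0.5866 → climb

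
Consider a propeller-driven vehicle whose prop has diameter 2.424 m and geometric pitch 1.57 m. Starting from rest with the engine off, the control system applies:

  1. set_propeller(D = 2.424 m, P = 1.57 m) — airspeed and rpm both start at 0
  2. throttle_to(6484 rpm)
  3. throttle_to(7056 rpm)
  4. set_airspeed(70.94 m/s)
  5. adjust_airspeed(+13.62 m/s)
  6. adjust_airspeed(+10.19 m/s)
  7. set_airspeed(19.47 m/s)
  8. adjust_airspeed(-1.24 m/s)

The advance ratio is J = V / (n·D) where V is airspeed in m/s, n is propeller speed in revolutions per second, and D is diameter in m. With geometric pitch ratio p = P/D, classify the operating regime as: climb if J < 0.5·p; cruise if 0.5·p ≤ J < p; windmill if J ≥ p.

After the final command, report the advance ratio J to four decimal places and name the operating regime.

J = 0.0640, regime = climb

set_propeller: D = 2.424 m, P = 1.57 m (p = P/D = 0.647690); state ← (V=0, rpm=0)
throttle_to(6484): rpm ← 6484
throttle_to(7056): rpm ← 7056
set_airspeed(70.94): V ← 70.94 m/s
adjust_airspeed(+13.62): V ← 70.94 +13.62 = 84.56 m/s
adjust_airspeed(+10.19): V ← 84.56 +10.19 = 94.75 m/s
set_airspeed(19.47): V ← 19.47 m/s
adjust_airspeed(-1.24): V ← 19.47 -1.24 = 18.23 m/s
final state: V = 18.23 m/s, rpm = 7056 → n = rpm/60 = 117.600000 rev/s
J = V / (n·D) = 18.23 / (117.600000 × 2.424) = 0.063951
regime bands: climb J<0.3238 | cruise [0.3238, 0.6477) | windmill J≥0.6477
J = 0.0640 → climb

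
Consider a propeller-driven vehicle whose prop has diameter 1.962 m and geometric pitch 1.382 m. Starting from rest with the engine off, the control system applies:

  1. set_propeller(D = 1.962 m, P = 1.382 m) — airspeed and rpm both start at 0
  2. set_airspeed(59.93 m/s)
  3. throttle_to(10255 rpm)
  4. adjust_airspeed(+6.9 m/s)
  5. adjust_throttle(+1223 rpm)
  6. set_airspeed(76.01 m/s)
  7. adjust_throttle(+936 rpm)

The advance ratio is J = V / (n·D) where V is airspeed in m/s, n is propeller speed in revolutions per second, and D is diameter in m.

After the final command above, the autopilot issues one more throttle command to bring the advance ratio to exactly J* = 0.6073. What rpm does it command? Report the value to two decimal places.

set_propeller: D = 1.962 m, P = 1.382 m (p = P/D = 0.704383); state ← (V=0, rpm=0)
set_airspeed(59.93): V ← 59.93 m/s
throttle_to(10255): rpm ← 10255
adjust_airspeed(+6.9): V ← 59.93 +6.9 = 66.83 m/s
adjust_throttle(+1223): rpm ← 10255 +1223 = 11478
set_airspeed(76.01): V ← 76.01 m/s
adjust_throttle(+936): rpm ← 11478 +936 = 12414
final state: V = 76.01 m/s, rpm = 12414 → n = rpm/60 = 206.900000 rev/s
target J* = 0.6073; solve J* = V/(n·D) for n: n = V/(J*·D) = 76.01/(0.6073 × 1.962) = 63.792328 rev/s
rpm = 60·n = 3827.539654

rpm = 3827.54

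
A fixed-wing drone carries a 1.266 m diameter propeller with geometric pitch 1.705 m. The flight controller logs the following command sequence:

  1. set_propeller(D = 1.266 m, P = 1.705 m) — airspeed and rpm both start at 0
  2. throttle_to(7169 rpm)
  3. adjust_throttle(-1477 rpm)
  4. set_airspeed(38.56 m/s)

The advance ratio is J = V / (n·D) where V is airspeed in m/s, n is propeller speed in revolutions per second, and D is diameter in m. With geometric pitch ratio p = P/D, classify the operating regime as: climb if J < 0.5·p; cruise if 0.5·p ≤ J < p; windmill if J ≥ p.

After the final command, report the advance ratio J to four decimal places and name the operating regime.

J = 0.3211, regime = climb

set_propeller: D = 1.266 m, P = 1.705 m (p = P/D = 1.346761); state ← (V=0, rpm=0)
throttle_to(7169): rpm ← 7169
adjust_throttle(-1477): rpm ← 7169 -1477 = 5692
set_airspeed(38.56): V ← 38.56 m/s
final state: V = 38.56 m/s, rpm = 5692 → n = rpm/60 = 94.866667 rev/s
J = V / (n·D) = 38.56 / (94.866667 × 1.266) = 0.321063
regime bands: climb J<0.6734 | cruise [0.6734, 1.3468) | windmill J≥1.3468
J = 0.3211 → climb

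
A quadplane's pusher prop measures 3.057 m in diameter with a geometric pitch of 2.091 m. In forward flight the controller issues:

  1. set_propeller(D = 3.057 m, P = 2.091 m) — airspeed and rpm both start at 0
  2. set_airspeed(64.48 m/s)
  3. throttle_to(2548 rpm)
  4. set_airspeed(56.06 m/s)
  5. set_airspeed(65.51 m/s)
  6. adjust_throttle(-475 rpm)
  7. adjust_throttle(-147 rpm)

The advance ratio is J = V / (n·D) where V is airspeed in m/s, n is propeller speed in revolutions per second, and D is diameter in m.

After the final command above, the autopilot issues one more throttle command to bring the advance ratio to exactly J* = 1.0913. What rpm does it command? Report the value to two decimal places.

set_propeller: D = 3.057 m, P = 2.091 m (p = P/D = 0.684004); state ← (V=0, rpm=0)
set_airspeed(64.48): V ← 64.48 m/s
throttle_to(2548): rpm ← 2548
set_airspeed(56.06): V ← 56.06 m/s
set_airspeed(65.51): V ← 65.51 m/s
adjust_throttle(-475): rpm ← 2548 -475 = 2073
adjust_throttle(-147): rpm ← 2073 -147 = 1926
final state: V = 65.51 m/s, rpm = 1926 → n = rpm/60 = 32.100000 rev/s
target J* = 1.0913; solve J* = V/(n·D) for n: n = V/(J*·D) = 65.51/(1.0913 × 3.057) = 19.636677 rev/s
rpm = 60·n = 1178.200644

rpm = 1178.20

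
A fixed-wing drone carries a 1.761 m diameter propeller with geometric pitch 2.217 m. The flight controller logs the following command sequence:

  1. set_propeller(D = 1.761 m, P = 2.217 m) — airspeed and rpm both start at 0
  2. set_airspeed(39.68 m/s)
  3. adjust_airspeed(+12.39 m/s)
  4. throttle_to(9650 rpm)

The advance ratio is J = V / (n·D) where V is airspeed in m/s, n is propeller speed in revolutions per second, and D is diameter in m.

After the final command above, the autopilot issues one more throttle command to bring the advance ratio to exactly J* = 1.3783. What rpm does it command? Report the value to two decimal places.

set_propeller: D = 1.761 m, P = 2.217 m (p = P/D = 1.258944); state ← (V=0, rpm=0)
set_airspeed(39.68): V ← 39.68 m/s
adjust_airspeed(+12.39): V ← 39.68 +12.39 = 52.07 m/s
throttle_to(9650): rpm ← 9650
final state: V = 52.07 m/s, rpm = 9650 → n = rpm/60 = 160.833333 rev/s
target J* = 1.3783; solve J* = V/(n·D) for n: n = V/(J*·D) = 52.07/(1.3783 × 1.761) = 21.452824 rev/s
rpm = 60·n = 1287.169427

rpm = 1287.17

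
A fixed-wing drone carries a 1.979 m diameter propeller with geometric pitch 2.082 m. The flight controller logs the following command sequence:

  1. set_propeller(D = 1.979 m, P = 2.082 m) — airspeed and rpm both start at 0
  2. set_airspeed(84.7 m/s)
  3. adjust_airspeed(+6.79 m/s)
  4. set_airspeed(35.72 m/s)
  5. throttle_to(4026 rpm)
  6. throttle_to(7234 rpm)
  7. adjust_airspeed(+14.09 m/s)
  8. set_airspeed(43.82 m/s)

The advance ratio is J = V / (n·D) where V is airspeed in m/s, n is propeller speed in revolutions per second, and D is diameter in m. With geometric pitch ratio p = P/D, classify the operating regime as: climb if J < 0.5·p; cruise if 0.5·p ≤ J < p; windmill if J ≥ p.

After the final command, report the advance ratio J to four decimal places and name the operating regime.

set_propeller: D = 1.979 m, P = 2.082 m (p = P/D = 1.052046); state ← (V=0, rpm=0)
set_airspeed(84.7): V ← 84.7 m/s
adjust_airspeed(+6.79): V ← 84.7 +6.79 = 91.49 m/s
set_airspeed(35.72): V ← 35.72 m/s
throttle_to(4026): rpm ← 4026
throttle_to(7234): rpm ← 7234
adjust_airspeed(+14.09): V ← 35.72 +14.09 = 49.81 m/s
set_airspeed(43.82): V ← 43.82 m/s
final state: V = 43.82 m/s, rpm = 7234 → n = rpm/60 = 120.566667 rev/s
J = V / (n·D) = 43.82 / (120.566667 × 1.979) = 0.183654
regime bands: climb J<0.5260 | cruise [0.5260, 1.0520) | windmill J≥1.0520
J = 0.1837 → climb

J = 0.1837, regime = climb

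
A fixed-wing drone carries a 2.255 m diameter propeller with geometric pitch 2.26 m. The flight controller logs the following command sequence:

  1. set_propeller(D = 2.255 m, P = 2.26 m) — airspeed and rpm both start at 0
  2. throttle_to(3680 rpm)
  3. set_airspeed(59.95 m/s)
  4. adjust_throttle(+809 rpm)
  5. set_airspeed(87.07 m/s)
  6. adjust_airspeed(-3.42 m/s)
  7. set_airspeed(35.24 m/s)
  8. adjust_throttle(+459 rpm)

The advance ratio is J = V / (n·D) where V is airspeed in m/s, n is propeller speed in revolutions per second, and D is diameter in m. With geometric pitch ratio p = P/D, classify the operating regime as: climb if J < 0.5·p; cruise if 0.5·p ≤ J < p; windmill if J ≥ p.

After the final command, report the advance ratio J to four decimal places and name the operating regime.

J = 0.1895, regime = climb

set_propeller: D = 2.255 m, P = 2.26 m (p = P/D = 1.002217); state ← (V=0, rpm=0)
throttle_to(3680): rpm ← 3680
set_airspeed(59.95): V ← 59.95 m/s
adjust_throttle(+809): rpm ← 3680 +809 = 4489
set_airspeed(87.07): V ← 87.07 m/s
adjust_airspeed(-3.42): V ← 87.07 -3.42 = 83.65 m/s
set_airspeed(35.24): V ← 35.24 m/s
adjust_throttle(+459): rpm ← 4489 +459 = 4948
final state: V = 35.24 m/s, rpm = 4948 → n = rpm/60 = 82.466667 rev/s
J = V / (n·D) = 35.24 / (82.466667 × 2.255) = 0.189501
regime bands: climb J<0.5011 | cruise [0.5011, 1.0022) | windmill J≥1.0022
J = 0.1895 → climb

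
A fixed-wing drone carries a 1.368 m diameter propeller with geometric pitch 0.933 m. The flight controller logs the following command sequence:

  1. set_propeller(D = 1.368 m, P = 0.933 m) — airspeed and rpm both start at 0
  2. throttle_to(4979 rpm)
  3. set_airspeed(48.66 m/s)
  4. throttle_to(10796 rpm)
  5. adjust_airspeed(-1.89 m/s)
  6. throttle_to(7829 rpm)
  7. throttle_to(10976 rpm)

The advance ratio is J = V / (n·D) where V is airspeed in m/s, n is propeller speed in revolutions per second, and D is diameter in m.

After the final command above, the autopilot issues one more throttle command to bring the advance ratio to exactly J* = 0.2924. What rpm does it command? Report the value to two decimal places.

rpm = 7015.44

set_propeller: D = 1.368 m, P = 0.933 m (p = P/D = 0.682018); state ← (V=0, rpm=0)
throttle_to(4979): rpm ← 4979
set_airspeed(48.66): V ← 48.66 m/s
throttle_to(10796): rpm ← 10796
adjust_airspeed(-1.89): V ← 48.66 -1.89 = 46.77 m/s
throttle_to(7829): rpm ← 7829
throttle_to(10976): rpm ← 10976
final state: V = 46.77 m/s, rpm = 10976 → n = rpm/60 = 182.933333 rev/s
target J* = 0.2924; solve J* = V/(n·D) for n: n = V/(J*·D) = 46.77/(0.2924 × 1.368) = 116.924065 rev/s
rpm = 60·n = 7015.443876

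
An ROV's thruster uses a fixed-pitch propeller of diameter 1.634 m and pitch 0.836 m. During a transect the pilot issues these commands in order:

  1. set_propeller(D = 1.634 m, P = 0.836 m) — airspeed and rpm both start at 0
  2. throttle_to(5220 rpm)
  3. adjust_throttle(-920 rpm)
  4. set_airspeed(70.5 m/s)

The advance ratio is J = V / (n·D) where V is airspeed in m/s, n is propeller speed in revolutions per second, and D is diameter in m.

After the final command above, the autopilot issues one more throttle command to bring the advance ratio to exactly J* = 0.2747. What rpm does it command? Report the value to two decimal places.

set_propeller: D = 1.634 m, P = 0.836 m (p = P/D = 0.511628); state ← (V=0, rpm=0)
throttle_to(5220): rpm ← 5220
adjust_throttle(-920): rpm ← 5220 -920 = 4300
set_airspeed(70.5): V ← 70.5 m/s
final state: V = 70.5 m/s, rpm = 4300 → n = rpm/60 = 71.666667 rev/s
target J* = 0.2747; solve J* = V/(n·D) for n: n = V/(J*·D) = 70.5/(0.2747 × 1.634) = 157.064634 rev/s
rpm = 60·n = 9423.878013

rpm = 9423.88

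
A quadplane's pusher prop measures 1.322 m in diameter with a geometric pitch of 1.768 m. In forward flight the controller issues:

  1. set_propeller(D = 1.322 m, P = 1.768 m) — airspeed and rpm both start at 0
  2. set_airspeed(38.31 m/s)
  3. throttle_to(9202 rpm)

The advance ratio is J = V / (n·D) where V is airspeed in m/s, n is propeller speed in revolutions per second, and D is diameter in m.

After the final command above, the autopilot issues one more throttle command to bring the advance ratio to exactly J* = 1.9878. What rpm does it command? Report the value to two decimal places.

set_propeller: D = 1.322 m, P = 1.768 m (p = P/D = 1.337368); state ← (V=0, rpm=0)
set_airspeed(38.31): V ← 38.31 m/s
throttle_to(9202): rpm ← 9202
final state: V = 38.31 m/s, rpm = 9202 → n = rpm/60 = 153.366667 rev/s
target J* = 1.9878; solve J* = V/(n·D) for n: n = V/(J*·D) = 38.31/(1.9878 × 1.322) = 14.578338 rev/s
rpm = 60·n = 874.700271

rpm = 874.70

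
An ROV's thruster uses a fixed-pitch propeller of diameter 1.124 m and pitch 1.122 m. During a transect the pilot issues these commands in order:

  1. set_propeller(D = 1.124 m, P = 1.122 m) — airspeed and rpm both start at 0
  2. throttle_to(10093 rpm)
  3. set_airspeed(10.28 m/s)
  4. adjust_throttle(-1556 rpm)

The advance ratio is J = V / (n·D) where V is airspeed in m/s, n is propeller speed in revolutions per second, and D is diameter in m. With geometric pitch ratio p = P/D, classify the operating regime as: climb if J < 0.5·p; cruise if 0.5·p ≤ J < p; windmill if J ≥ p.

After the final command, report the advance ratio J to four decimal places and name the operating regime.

set_propeller: D = 1.124 m, P = 1.122 m (p = P/D = 0.998221); state ← (V=0, rpm=0)
throttle_to(10093): rpm ← 10093
set_airspeed(10.28): V ← 10.28 m/s
adjust_throttle(-1556): rpm ← 10093 -1556 = 8537
final state: V = 10.28 m/s, rpm = 8537 → n = rpm/60 = 142.283333 rev/s
J = V / (n·D) = 10.28 / (142.283333 × 1.124) = 0.064280
regime bands: climb J<0.4991 | cruise [0.4991, 0.9982) | windmill J≥0.9982
J = 0.0643 → climb

J = 0.0643, regime = climb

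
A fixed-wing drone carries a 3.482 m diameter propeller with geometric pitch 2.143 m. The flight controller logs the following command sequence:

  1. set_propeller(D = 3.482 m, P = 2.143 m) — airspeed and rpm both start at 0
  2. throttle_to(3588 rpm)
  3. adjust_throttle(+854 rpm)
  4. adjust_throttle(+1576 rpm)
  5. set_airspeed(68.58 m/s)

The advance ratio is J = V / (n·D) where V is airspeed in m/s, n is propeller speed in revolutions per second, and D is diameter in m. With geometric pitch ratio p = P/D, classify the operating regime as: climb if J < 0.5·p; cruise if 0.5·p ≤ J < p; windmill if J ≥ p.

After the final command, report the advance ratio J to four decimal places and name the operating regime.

J = 0.1964, regime = climb

set_propeller: D = 3.482 m, P = 2.143 m (p = P/D = 0.615451); state ← (V=0, rpm=0)
throttle_to(3588): rpm ← 3588
adjust_throttle(+854): rpm ← 3588 +854 = 4442
adjust_throttle(+1576): rpm ← 4442 +1576 = 6018
set_airspeed(68.58): V ← 68.58 m/s
final state: V = 68.58 m/s, rpm = 6018 → n = rpm/60 = 100.300000 rev/s
J = V / (n·D) = 68.58 / (100.300000 × 3.482) = 0.196367
regime bands: climb J<0.3077 | cruise [0.3077, 0.6155) | windmill J≥0.6155
J = 0.1964 → climb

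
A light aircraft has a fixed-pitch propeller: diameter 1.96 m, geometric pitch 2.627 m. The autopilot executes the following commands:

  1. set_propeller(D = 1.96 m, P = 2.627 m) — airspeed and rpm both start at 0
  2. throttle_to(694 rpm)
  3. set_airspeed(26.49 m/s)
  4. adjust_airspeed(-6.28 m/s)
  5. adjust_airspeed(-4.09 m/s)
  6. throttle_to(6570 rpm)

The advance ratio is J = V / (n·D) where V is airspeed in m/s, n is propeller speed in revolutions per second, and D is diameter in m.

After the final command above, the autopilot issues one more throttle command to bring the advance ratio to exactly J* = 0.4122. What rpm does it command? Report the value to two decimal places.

set_propeller: D = 1.96 m, P = 2.627 m (p = P/D = 1.340306); state ← (V=0, rpm=0)
throttle_to(694): rpm ← 694
set_airspeed(26.49): V ← 26.49 m/s
adjust_airspeed(-6.28): V ← 26.49 -6.28 = 20.21 m/s
adjust_airspeed(-4.09): V ← 20.21 -4.09 = 16.12 m/s
throttle_to(6570): rpm ← 6570
final state: V = 16.12 m/s, rpm = 6570 → n = rpm/60 = 109.500000 rev/s
target J* = 0.4122; solve J* = V/(n·D) for n: n = V/(J*·D) = 16.12/(0.4122 × 1.96) = 19.952668 rev/s
rpm = 60·n = 1197.160087

rpm = 1197.16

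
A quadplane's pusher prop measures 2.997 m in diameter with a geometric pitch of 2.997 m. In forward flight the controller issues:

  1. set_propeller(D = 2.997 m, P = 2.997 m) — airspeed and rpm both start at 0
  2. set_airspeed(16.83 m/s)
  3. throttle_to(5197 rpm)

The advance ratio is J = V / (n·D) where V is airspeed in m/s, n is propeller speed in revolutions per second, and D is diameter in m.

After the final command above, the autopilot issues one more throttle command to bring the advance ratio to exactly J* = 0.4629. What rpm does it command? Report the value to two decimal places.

set_propeller: D = 2.997 m, P = 2.997 m (p = P/D = 1.000000); state ← (V=0, rpm=0)
set_airspeed(16.83): V ← 16.83 m/s
throttle_to(5197): rpm ← 5197
final state: V = 16.83 m/s, rpm = 5197 → n = rpm/60 = 86.616667 rev/s
target J* = 0.4629; solve J* = V/(n·D) for n: n = V/(J*·D) = 16.83/(0.4629 × 2.997) = 12.131380 rev/s
rpm = 60·n = 727.882776

rpm = 727.88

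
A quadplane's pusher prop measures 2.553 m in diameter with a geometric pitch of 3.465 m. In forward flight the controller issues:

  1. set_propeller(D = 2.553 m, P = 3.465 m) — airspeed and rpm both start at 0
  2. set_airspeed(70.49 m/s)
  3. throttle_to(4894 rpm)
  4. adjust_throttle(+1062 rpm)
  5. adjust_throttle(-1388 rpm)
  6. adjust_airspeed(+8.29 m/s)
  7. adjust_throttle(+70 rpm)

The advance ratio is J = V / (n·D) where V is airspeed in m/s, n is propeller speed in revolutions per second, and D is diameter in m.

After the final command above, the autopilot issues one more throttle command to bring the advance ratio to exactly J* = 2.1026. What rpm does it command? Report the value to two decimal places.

set_propeller: D = 2.553 m, P = 3.465 m (p = P/D = 1.357227); state ← (V=0, rpm=0)
set_airspeed(70.49): V ← 70.49 m/s
throttle_to(4894): rpm ← 4894
adjust_throttle(+1062): rpm ← 4894 +1062 = 5956
adjust_throttle(-1388): rpm ← 5956 -1388 = 4568
adjust_airspeed(+8.29): V ← 70.49 +8.29 = 78.78 m/s
adjust_throttle(+70): rpm ← 4568 +70 = 4638
final state: V = 78.78 m/s, rpm = 4638 → n = rpm/60 = 77.300000 rev/s
target J* = 2.1026; solve J* = V/(n·D) for n: n = V/(J*·D) = 78.78/(2.1026 × 2.553) = 14.676027 rev/s
rpm = 60·n = 880.561619

rpm = 880.56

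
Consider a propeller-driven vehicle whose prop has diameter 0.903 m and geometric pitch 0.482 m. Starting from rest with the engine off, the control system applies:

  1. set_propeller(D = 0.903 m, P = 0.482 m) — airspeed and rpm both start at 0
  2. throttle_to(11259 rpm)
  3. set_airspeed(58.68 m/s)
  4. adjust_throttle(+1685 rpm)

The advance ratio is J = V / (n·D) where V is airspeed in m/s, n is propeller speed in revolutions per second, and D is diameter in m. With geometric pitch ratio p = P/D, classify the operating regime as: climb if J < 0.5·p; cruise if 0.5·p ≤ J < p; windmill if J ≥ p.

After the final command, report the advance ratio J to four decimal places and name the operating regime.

set_propeller: D = 0.903 m, P = 0.482 m (p = P/D = 0.533776); state ← (V=0, rpm=0)
throttle_to(11259): rpm ← 11259
set_airspeed(58.68): V ← 58.68 m/s
adjust_throttle(+1685): rpm ← 11259 +1685 = 12944
final state: V = 58.68 m/s, rpm = 12944 → n = rpm/60 = 215.733333 rev/s
J = V / (n·D) = 58.68 / (215.733333 × 0.903) = 0.301221
regime bands: climb J<0.2669 | cruise [0.2669, 0.5338) | windmill J≥0.5338
J = 0.3012 → cruise

J = 0.3012, regime = cruise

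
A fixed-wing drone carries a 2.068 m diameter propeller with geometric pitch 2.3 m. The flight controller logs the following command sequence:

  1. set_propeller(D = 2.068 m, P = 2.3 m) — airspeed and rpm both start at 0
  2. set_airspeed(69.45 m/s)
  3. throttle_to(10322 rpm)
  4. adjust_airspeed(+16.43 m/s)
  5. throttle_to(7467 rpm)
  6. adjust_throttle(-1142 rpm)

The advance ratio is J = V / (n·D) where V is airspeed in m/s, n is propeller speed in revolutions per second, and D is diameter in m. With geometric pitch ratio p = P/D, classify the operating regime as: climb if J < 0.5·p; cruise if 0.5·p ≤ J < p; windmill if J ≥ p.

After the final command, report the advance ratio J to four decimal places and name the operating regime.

J = 0.3939, regime = climb

set_propeller: D = 2.068 m, P = 2.3 m (p = P/D = 1.112186); state ← (V=0, rpm=0)
set_airspeed(69.45): V ← 69.45 m/s
throttle_to(10322): rpm ← 10322
adjust_airspeed(+16.43): V ← 69.45 +16.43 = 85.88 m/s
throttle_to(7467): rpm ← 7467
adjust_throttle(-1142): rpm ← 7467 -1142 = 6325
final state: V = 85.88 m/s, rpm = 6325 → n = rpm/60 = 105.416667 rev/s
J = V / (n·D) = 85.88 / (105.416667 × 2.068) = 0.393942
regime bands: climb J<0.5561 | cruise [0.5561, 1.1122) | windmill J≥1.1122
J = 0.3939 → climb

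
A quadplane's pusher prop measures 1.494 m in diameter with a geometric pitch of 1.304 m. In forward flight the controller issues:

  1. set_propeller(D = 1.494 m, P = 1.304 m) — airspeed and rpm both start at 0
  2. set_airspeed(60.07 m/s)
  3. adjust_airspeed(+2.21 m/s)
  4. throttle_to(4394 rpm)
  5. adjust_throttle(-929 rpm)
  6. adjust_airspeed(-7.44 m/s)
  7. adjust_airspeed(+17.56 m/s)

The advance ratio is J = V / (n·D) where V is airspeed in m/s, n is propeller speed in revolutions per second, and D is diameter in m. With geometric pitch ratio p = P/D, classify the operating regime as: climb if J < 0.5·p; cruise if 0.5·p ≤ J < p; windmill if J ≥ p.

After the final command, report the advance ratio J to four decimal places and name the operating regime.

J = 0.8391, regime = cruise

set_propeller: D = 1.494 m, P = 1.304 m (p = P/D = 0.872825); state ← (V=0, rpm=0)
set_airspeed(60.07): V ← 60.07 m/s
adjust_airspeed(+2.21): V ← 60.07 +2.21 = 62.28 m/s
throttle_to(4394): rpm ← 4394
adjust_throttle(-929): rpm ← 4394 -929 = 3465
adjust_airspeed(-7.44): V ← 62.28 -7.44 = 54.84 m/s
adjust_airspeed(+17.56): V ← 54.84 +17.56 = 72.4 m/s
final state: V = 72.4 m/s, rpm = 3465 → n = rpm/60 = 57.750000 rev/s
J = V / (n·D) = 72.4 / (57.750000 × 1.494) = 0.839143
regime bands: climb J<0.4364 | cruise [0.4364, 0.8728) | windmill J≥0.8728
J = 0.8391 → cruise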